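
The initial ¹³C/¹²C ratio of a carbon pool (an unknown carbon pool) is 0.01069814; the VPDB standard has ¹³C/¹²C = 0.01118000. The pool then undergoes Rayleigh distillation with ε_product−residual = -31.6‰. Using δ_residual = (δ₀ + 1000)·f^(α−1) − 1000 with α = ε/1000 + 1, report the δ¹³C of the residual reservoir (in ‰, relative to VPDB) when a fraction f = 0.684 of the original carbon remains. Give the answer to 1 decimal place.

δ₀ = (0.01069814/0.01118000 − 1)×1000 = (0.956900 − 1)×1000 = -43.100‰
α − 1 = ε/1000 = -0.0316
f^(α−1) = 0.684^(-0.0316) = 1.012074
δ_res = (-43.100 + 1000) × 1.012074 − 1000 = 968.453 − 1000 = -31.55‰

-31.5‰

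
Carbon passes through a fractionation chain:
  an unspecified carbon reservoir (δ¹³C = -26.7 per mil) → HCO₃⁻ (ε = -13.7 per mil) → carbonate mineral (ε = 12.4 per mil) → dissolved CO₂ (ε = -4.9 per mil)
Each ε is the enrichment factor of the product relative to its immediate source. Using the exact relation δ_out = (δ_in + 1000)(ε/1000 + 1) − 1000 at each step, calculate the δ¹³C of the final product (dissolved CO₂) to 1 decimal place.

-32.9 per mil

step 1: δ = (-26.70 + 1000)·(-13.7/1000 + 1) − 1000 = -40.03 per mil
step 2: δ = (-40.03 + 1000)·(12.4/1000 + 1) − 1000 = -28.13 per mil
step 3: δ = (-28.13 + 1000)·(-4.9/1000 + 1) − 1000 = -32.89 per mil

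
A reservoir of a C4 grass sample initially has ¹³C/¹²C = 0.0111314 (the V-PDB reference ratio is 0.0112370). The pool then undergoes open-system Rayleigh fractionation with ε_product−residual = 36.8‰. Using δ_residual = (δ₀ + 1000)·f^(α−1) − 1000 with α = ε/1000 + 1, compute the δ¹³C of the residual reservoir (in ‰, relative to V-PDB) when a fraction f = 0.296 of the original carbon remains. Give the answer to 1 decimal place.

-52.8‰

δ₀ = (0.0111314/0.0112370 − 1)×1000 = (0.990602 − 1)×1000 = -9.398‰
α − 1 = ε/1000 = 0.0368
f^(α−1) = 0.296^(0.0368) = 0.956189
δ_res = (-9.398 + 1000) × 0.956189 − 1000 = 947.203 − 1000 = -52.80‰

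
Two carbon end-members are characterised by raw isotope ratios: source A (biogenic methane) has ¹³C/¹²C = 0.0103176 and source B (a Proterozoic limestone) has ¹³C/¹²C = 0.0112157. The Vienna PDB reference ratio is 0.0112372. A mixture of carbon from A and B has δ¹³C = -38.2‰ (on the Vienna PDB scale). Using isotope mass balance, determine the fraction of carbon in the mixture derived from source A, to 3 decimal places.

δ_A = (0.0103176/0.0112372 − 1)×1000 = (0.918165 − 1)×1000 = -81.835‰
δ_B = (0.0112157/0.0112372 − 1)×1000 = (0.998087 − 1)×1000 = -1.913‰
f_A = (δ_mix − δ_B)/(δ_A − δ_B) = (-38.2 − (-1.913))/(-81.835 − (-1.913))
f_A = -36.287 / -79.922 = 0.4540

0.454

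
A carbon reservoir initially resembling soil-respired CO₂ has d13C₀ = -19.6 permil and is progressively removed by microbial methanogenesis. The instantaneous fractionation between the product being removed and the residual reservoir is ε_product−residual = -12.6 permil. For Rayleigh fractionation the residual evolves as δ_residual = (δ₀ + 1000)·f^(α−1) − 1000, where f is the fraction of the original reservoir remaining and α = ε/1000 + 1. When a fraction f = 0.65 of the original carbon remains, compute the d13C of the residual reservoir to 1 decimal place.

Rayleigh residual: δ_res = (δ₀ + 1000)·f^(α−1) − 1000
α = ε/1000 + 1 = 0.98740, so α − 1 = -0.01260
f^(α−1) = 0.65^(-0.01260) = 1.005443
δ_res = (-19.6 + 1000) × 1.005443 − 1000 = 985.736 − 1000 = -14.26 permil

-14.3 permil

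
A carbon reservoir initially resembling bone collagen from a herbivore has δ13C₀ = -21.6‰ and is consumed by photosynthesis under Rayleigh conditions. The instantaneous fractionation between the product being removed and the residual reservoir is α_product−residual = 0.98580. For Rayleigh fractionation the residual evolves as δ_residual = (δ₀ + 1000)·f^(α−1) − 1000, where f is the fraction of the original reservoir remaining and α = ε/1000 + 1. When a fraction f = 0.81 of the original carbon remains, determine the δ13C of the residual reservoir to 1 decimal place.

Rayleigh residual: δ_res = (δ₀ + 1000)·f^(α−1) − 1000
α − 1 = -0.01420
f^(α−1) = 0.81^(-0.01420) = 1.002997
δ_res = (-21.6 + 1000) × 1.002997 − 1000 = 981.332 − 1000 = -18.67‰

-18.7‰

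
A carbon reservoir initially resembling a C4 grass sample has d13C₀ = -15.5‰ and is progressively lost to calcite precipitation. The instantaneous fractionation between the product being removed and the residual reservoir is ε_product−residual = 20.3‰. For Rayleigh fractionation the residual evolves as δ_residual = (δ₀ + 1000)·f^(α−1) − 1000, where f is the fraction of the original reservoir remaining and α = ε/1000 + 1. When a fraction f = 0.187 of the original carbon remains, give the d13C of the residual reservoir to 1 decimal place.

Rayleigh residual: δ_res = (δ₀ + 1000)·f^(α−1) − 1000
α = ε/1000 + 1 = 1.02030, so α − 1 = 0.02030
f^(α−1) = 0.187^(0.02030) = 0.966537
δ_res = (-15.5 + 1000) × 0.966537 − 1000 = 951.555 − 1000 = -48.44‰

-48.4‰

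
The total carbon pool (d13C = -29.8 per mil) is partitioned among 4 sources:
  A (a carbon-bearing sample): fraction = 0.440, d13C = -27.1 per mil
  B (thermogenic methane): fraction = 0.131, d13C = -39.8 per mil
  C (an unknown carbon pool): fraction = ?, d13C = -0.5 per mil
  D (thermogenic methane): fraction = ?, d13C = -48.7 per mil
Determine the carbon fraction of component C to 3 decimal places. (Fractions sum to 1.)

Let f_C and f_D be the unknown fractions; fractions sum to 1 so f_C + f_D = 0.429.
Mass balance: Σ fᵢ·δᵢ = δ_bulk ⇒ f_C·(-0.5) + f_D·(-48.7) = -29.8 − (-17.138) = -12.662
Substitute f_D = 0.429 − f_C:
f_C·(-0.5 − -48.7) = -12.662 − 0.429×(-48.7) = 8.230
f_C = 8.230 / 48.2 = 0.1707

0.171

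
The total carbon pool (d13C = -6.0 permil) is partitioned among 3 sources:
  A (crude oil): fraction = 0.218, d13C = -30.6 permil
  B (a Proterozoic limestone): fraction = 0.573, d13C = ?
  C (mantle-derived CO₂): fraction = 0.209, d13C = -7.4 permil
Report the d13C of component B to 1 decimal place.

Isotope mass balance: δ_bulk = Σ fᵢ·δᵢ.
-6.0 = 0.218×(-30.6) + 0.573×δ_B + 0.209×(-7.4)
0.573·δ_B = -6.0 − (-8.217) = 2.217
δ_B = 2.217 / 0.573 = 3.87 permil

3.9 permil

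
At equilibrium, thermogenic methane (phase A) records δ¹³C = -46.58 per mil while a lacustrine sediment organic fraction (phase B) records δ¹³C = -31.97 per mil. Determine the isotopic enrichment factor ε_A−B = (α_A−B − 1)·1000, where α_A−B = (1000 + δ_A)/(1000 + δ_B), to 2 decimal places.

α_A−B = (1000 + -46.58) / (1000 + -31.97) = 953.42 / 968.03 = 0.984907
ε_A−B = (0.984907 − 1) × 1000 = -15.093 per mil
(The approximation ε ≈ δ_A − δ_B would give -14.61 per mil.)

-15.09 per mil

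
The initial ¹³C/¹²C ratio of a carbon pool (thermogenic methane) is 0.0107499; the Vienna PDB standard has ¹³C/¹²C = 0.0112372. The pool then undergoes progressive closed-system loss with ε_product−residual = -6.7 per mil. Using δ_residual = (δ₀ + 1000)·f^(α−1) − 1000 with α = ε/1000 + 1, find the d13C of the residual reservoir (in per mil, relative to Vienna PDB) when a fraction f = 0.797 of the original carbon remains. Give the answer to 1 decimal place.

-41.9 per mil

δ₀ = (0.0107499/0.0112372 − 1)×1000 = (0.956635 − 1)×1000 = -43.365 per mil
α − 1 = ε/1000 = -0.0067
f^(α−1) = 0.797^(-0.0067) = 1.001521
δ_res = (-43.365 + 1000) × 1.001521 − 1000 = 958.091 − 1000 = -41.91 per mil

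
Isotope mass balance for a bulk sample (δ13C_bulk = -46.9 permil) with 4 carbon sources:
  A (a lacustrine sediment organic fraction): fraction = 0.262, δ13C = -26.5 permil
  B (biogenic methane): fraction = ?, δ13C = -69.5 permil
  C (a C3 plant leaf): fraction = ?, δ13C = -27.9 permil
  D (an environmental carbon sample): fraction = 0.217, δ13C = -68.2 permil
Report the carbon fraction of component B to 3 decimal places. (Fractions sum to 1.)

0.255

Let f_B and f_C be the unknown fractions; fractions sum to 1 so f_B + f_C = 0.521.
Mass balance: Σ fᵢ·δᵢ = δ_bulk ⇒ f_B·(-69.5) + f_C·(-27.9) = -46.9 − (-21.742) = -25.158
Substitute f_C = 0.521 − f_B:
f_B·(-69.5 − -27.9) = -25.158 − 0.521×(-27.9) = -10.622
f_B = -10.622 / -41.6 = 0.2553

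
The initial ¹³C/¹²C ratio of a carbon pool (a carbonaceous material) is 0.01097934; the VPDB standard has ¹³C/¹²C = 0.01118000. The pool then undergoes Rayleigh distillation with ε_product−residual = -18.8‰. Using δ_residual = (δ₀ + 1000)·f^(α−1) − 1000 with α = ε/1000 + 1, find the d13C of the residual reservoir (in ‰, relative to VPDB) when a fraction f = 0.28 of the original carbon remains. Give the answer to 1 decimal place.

δ₀ = (0.01097934/0.01118000 − 1)×1000 = (0.982052 − 1)×1000 = -17.948‰
α − 1 = ε/1000 = -0.0188
f^(α−1) = 0.28^(-0.0188) = 1.024220
δ_res = (-17.948 + 1000) × 1.024220 − 1000 = 1005.838 − 1000 = 5.84‰

5.8‰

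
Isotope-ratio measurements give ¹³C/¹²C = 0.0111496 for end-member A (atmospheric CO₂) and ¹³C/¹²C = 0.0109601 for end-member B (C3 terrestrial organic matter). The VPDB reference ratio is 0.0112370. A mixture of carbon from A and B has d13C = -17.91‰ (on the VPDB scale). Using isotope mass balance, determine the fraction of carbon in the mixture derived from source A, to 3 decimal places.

δ_A = (0.0111496/0.0112370 − 1)×1000 = (0.992222 − 1)×1000 = -7.778‰
δ_B = (0.0109601/0.0112370 − 1)×1000 = (0.975358 − 1)×1000 = -24.642‰
f_A = (δ_mix − δ_B)/(δ_A − δ_B) = (-17.91 − (-24.642))/(-7.778 − (-24.642))
f_A = 6.732 / 16.864 = 0.3992

0.399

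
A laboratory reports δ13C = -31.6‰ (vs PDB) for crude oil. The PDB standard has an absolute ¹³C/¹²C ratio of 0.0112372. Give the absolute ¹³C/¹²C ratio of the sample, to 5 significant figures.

0.010882

R_sample = R_standard × (δ13C/1000 + 1)
R_sample = 0.0112372 × (-31.6/1000 + 1) = 0.0112372 × 0.968400
R_sample = 0.0108821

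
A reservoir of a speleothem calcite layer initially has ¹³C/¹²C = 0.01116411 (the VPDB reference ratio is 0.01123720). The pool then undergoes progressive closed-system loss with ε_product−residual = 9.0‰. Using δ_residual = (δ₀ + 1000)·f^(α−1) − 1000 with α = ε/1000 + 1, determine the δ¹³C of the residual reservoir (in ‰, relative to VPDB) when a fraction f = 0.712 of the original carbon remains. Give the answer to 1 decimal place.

-9.5‰

δ₀ = (0.01116411/0.01123720 − 1)×1000 = (0.993496 − 1)×1000 = -6.504‰
α − 1 = ε/1000 = 0.0090
f^(α−1) = 0.712^(0.0090) = 0.996948
δ_res = (-6.504 + 1000) × 0.996948 − 1000 = 990.463 − 1000 = -9.54‰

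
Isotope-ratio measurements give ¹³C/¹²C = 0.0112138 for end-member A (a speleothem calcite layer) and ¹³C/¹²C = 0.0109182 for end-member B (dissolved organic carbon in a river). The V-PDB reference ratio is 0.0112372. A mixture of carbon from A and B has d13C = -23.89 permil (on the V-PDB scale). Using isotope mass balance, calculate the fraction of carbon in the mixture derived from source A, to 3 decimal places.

0.171

δ_A = (0.0112138/0.0112372 − 1)×1000 = (0.997918 − 1)×1000 = -2.082 permil
δ_B = (0.0109182/0.0112372 − 1)×1000 = (0.971612 − 1)×1000 = -28.388 permil
f_A = (δ_mix − δ_B)/(δ_A − δ_B) = (-23.89 − (-28.388))/(-2.082 − (-28.388))
f_A = 4.498 / 26.305 = 0.1710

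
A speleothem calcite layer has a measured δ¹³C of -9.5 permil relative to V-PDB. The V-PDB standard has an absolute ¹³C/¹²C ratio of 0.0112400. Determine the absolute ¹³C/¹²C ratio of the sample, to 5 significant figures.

0.011133

R_sample = R_standard × (δ¹³C/1000 + 1)
R_sample = 0.0112400 × (-9.5/1000 + 1) = 0.0112400 × 0.990500
R_sample = 0.0111332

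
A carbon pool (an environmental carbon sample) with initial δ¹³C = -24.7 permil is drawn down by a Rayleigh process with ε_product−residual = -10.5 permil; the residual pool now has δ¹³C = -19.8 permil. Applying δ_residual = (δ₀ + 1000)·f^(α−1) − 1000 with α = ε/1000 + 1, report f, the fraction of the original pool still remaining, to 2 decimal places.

α − 1 = ε/1000 = -0.0105
(δ_res + 1000)/(δ₀ + 1000) = (-19.8 + 1000)/(-24.7 + 1000) = 980.2/975.3 = 1.005024
f = 1.005024^(1/-0.0105) = exp(ln(1.005024)/-0.0105) = exp(0.00501/-0.0105)
f = exp(-0.4773) = 0.6205

0.62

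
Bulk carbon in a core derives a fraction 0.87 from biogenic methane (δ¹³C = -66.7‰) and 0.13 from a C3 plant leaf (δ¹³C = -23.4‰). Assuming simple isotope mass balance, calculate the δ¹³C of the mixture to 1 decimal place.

-61.1‰

δ_mix = f_A·δ_A + f_B·δ_B
δ_mix = 0.87 × (-66.7) + 0.13 × (-23.4)
δ_mix = -58.03 + -3.04 = -61.07‰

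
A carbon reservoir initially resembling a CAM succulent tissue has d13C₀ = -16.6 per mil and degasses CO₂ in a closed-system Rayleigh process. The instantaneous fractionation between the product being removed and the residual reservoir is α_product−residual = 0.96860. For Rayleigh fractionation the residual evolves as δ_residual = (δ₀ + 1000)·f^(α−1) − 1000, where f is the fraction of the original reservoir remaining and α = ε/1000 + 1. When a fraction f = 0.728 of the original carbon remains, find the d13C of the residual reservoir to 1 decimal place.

Rayleigh residual: δ_res = (δ₀ + 1000)·f^(α−1) − 1000
α − 1 = -0.03140
f^(α−1) = 0.728^(-0.03140) = 1.010018
δ_res = (-16.6 + 1000) × 1.010018 − 1000 = 993.252 − 1000 = -6.75 per mil

-6.7 per mil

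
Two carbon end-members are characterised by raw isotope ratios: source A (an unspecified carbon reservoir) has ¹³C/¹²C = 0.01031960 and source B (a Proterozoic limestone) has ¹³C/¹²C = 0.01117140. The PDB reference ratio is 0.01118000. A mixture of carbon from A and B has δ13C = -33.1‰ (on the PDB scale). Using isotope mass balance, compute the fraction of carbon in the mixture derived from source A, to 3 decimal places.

0.424

δ_A = (0.01031960/0.01118000 − 1)×1000 = (0.923041 − 1)×1000 = -76.959‰
δ_B = (0.01117140/0.01118000 − 1)×1000 = (0.999231 − 1)×1000 = -0.769‰
f_A = (δ_mix − δ_B)/(δ_A − δ_B) = (-33.1 − (-0.769))/(-76.959 − (-0.769))
f_A = -32.331 / -76.190 = 0.4243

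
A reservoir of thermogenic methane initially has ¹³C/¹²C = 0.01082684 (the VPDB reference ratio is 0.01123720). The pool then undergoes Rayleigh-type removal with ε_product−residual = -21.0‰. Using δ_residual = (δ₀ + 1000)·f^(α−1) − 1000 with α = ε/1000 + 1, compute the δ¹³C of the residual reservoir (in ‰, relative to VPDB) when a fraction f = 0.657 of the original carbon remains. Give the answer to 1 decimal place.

δ₀ = (0.01082684/0.01123720 − 1)×1000 = (0.963482 − 1)×1000 = -36.518‰
α − 1 = ε/1000 = -0.0210
f^(α−1) = 0.657^(-0.0210) = 1.008861
δ_res = (-36.518 + 1000) × 1.008861 − 1000 = 972.019 − 1000 = -27.98‰

-28.0‰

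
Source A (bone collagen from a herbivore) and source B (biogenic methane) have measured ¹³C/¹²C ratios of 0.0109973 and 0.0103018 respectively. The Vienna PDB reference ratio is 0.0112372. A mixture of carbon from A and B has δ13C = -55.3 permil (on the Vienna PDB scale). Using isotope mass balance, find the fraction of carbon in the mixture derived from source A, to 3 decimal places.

0.451

δ_A = (0.0109973/0.0112372 − 1)×1000 = (0.978651 − 1)×1000 = -21.349 permil
δ_B = (0.0103018/0.0112372 − 1)×1000 = (0.916759 − 1)×1000 = -83.241 permil
f_A = (δ_mix − δ_B)/(δ_A − δ_B) = (-55.3 − (-83.241))/(-21.349 − (-83.241))
f_A = 27.941 / 61.893 = 0.4514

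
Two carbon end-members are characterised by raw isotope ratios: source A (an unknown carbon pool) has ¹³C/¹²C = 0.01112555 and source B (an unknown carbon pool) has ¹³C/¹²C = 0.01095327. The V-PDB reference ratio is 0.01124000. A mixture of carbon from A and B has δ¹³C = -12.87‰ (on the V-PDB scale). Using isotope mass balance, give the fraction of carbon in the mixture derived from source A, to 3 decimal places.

δ_A = (0.01112555/0.01124000 − 1)×1000 = (0.989818 − 1)×1000 = -10.182‰
δ_B = (0.01095327/0.01124000 − 1)×1000 = (0.974490 − 1)×1000 = -25.510‰
f_A = (δ_mix − δ_B)/(δ_A − δ_B) = (-12.87 − (-25.510))/(-10.182 − (-25.510))
f_A = 12.640 / 15.327 = 0.8247

0.825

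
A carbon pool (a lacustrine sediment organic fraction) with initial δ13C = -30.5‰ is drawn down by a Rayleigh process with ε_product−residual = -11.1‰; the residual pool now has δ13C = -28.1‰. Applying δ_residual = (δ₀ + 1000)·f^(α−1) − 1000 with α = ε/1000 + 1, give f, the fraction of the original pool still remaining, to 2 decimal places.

α − 1 = ε/1000 = -0.0111
(δ_res + 1000)/(δ₀ + 1000) = (-28.1 + 1000)/(-30.5 + 1000) = 971.9/969.5 = 1.002476
f = 1.002476^(1/-0.0111) = exp(ln(1.002476)/-0.0111) = exp(0.00247/-0.0111)
f = exp(-0.2227) = 0.8003

0.80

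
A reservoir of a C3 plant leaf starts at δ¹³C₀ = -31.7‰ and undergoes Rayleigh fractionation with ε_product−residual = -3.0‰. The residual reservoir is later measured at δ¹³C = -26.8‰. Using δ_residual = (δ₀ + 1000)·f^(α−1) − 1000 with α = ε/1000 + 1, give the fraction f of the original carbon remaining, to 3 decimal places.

0.186

α − 1 = ε/1000 = -0.0030
(δ_res + 1000)/(δ₀ + 1000) = (-26.8 + 1000)/(-31.7 + 1000) = 973.2/968.3 = 1.005060
f = 1.005060^(1/-0.0030) = exp(ln(1.005060)/-0.0030) = exp(0.00505/-0.0030)
f = exp(-1.6826) = 0.1859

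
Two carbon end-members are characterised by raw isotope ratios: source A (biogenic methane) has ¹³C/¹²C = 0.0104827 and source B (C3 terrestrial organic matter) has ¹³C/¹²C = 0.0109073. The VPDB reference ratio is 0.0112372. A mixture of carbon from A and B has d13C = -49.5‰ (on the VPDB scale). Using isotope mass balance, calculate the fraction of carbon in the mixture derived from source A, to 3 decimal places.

0.533

δ_A = (0.0104827/0.0112372 − 1)×1000 = (0.932857 − 1)×1000 = -67.143‰
δ_B = (0.0109073/0.0112372 − 1)×1000 = (0.970642 − 1)×1000 = -29.358‰
f_A = (δ_mix − δ_B)/(δ_A − δ_B) = (-49.5 − (-29.358))/(-67.143 − (-29.358))
f_A = -20.142 / -37.785 = 0.5331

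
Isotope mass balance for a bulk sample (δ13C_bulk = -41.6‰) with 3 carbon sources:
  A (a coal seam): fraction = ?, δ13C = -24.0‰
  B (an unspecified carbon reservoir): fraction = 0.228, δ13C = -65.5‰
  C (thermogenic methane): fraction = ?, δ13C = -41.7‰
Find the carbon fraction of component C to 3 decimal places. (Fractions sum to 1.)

0.460

Let f_C and f_A be the unknown fractions; fractions sum to 1 so f_C + f_A = 0.772.
Mass balance: Σ fᵢ·δᵢ = δ_bulk ⇒ f_C·(-41.7) + f_A·(-24.0) = -41.6 − (-14.934) = -26.666
Substitute f_A = 0.772 − f_C:
f_C·(-41.7 − -24.0) = -26.666 − 0.772×(-24.0) = -8.138
f_C = -8.138 / -17.7 = 0.4598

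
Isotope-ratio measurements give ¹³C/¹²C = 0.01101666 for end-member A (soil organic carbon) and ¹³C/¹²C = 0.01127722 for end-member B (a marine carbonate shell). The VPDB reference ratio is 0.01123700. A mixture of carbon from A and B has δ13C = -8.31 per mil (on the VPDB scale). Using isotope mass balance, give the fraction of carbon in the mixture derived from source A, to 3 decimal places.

0.513

δ_A = (0.01101666/0.01123700 − 1)×1000 = (0.980392 − 1)×1000 = -19.608 per mil
δ_B = (0.01127722/0.01123700 − 1)×1000 = (1.003579 − 1)×1000 = 3.579 per mil
f_A = (δ_mix − δ_B)/(δ_A − δ_B) = (-8.31 − (3.579))/(-19.608 − (3.579))
f_A = -11.889 / -23.188 = 0.5127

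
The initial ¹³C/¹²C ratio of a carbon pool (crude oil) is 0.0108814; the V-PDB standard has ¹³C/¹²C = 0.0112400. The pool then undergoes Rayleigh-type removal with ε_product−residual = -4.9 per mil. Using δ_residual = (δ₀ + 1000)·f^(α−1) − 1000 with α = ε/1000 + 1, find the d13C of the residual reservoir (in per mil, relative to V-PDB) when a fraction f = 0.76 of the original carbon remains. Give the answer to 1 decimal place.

δ₀ = (0.0108814/0.0112400 − 1)×1000 = (0.968096 − 1)×1000 = -31.904 per mil
α − 1 = ε/1000 = -0.0049
f^(α−1) = 0.76^(-0.0049) = 1.001346
δ_res = (-31.904 + 1000) × 1.001346 − 1000 = 969.399 − 1000 = -30.60 per mil

-30.6 per mil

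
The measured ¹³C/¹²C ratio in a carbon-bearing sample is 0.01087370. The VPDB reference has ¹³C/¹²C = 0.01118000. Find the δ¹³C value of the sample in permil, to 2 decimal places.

-27.40 permil

δ¹³C = (R_sample / R_standard − 1) × 1000
R_sample / R_standard = 0.01087370 / 0.01118000 = 0.972603
δ¹³C = (0.972603 − 1) × 1000 = -27.397 permil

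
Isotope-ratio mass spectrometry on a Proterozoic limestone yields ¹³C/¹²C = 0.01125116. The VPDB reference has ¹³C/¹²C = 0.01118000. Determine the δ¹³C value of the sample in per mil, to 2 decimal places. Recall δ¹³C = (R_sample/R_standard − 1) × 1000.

δ¹³C = (R_sample / R_standard − 1) × 1000
R_sample / R_standard = 0.01125116 / 0.01118000 = 1.006365
δ¹³C = (1.006365 − 1) × 1000 = 6.365 per mil

6.36 per mil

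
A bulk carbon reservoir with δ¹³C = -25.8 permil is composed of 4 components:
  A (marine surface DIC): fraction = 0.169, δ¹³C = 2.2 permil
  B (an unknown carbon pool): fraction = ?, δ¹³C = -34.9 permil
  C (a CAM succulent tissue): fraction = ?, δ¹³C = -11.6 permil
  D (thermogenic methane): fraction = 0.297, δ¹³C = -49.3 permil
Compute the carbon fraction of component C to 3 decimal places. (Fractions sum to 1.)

0.305

Let f_C and f_B be the unknown fractions; fractions sum to 1 so f_C + f_B = 0.534.
Mass balance: Σ fᵢ·δᵢ = δ_bulk ⇒ f_C·(-11.6) + f_B·(-34.9) = -25.8 − (-14.270) = -11.530
Substitute f_B = 0.534 − f_C:
f_C·(-11.6 − -34.9) = -11.530 − 0.534×(-34.9) = 7.107
f_C = 7.107 / 23.3 = 0.3050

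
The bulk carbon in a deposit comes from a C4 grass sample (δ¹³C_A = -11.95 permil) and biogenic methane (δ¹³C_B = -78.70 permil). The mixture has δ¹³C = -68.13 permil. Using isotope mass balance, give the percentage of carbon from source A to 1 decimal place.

δ_mix = f_A·δ_A + (1 − f_A)·δ_B  ⇒  f_A = (δ_mix − δ_B)/(δ_A − δ_B)
f_A = (-68.13 − (-78.70)) / (-11.95 − (-78.70))
f_A = 10.57 / 66.75 = 0.1584

15.8%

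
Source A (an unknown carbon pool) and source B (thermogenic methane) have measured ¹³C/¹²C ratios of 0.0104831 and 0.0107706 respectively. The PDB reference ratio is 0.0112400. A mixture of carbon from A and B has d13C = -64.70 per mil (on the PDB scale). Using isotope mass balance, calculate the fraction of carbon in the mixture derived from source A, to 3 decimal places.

0.897

δ_A = (0.0104831/0.0112400 − 1)×1000 = (0.932660 − 1)×1000 = -67.340 per mil
δ_B = (0.0107706/0.0112400 − 1)×1000 = (0.958238 − 1)×1000 = -41.762 per mil
f_A = (δ_mix − δ_B)/(δ_A − δ_B) = (-64.70 − (-41.762))/(-67.340 − (-41.762))
f_A = -22.938 / -25.578 = 0.8968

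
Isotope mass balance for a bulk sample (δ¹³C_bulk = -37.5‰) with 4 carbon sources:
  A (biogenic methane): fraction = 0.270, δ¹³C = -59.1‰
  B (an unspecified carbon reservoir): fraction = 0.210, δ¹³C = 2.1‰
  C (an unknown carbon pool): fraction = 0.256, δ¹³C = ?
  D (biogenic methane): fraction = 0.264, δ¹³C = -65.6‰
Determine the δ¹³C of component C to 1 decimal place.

Isotope mass balance: δ_bulk = Σ fᵢ·δᵢ.
-37.5 = 0.270×(-59.1) + 0.210×(2.1) + 0.256×δ_C + 0.264×(-65.6)
0.256·δ_C = -37.5 − (-32.834) = -4.666
δ_C = -4.666 / 0.256 = -18.22‰

-18.2‰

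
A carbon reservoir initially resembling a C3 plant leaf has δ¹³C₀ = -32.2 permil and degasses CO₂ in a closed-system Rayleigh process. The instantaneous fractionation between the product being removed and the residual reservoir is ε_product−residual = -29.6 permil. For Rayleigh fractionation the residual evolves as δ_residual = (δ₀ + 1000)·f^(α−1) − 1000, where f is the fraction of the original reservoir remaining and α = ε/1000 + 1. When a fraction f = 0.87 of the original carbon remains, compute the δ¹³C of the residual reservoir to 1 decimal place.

Rayleigh residual: δ_res = (δ₀ + 1000)·f^(α−1) − 1000
α = ε/1000 + 1 = 0.97040, so α − 1 = -0.02960
f^(α−1) = 0.87^(-0.02960) = 1.004131
δ_res = (-32.2 + 1000) × 1.004131 − 1000 = 971.798 − 1000 = -28.20 permil

-28.2 permil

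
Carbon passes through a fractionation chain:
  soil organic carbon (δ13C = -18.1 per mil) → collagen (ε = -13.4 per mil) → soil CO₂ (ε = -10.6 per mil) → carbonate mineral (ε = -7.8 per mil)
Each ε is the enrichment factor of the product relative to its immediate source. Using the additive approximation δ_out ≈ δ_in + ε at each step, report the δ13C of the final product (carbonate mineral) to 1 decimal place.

step 1: δ ≈ -18.1 + (-13.4) = -31.5 per mil
step 2: δ ≈ -31.5 + (-10.6) = -42.1 per mil
step 3: δ ≈ -42.1 + (-7.8) = -49.9 per mil

-49.9 per mil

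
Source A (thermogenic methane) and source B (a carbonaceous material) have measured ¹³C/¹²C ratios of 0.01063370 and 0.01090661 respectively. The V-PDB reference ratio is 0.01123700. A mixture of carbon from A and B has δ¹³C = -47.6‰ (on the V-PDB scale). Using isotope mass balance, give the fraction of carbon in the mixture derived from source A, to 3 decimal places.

δ_A = (0.01063370/0.01123700 − 1)×1000 = (0.946311 − 1)×1000 = -53.689‰
δ_B = (0.01090661/0.01123700 − 1)×1000 = (0.970598 − 1)×1000 = -29.402‰
f_A = (δ_mix − δ_B)/(δ_A − δ_B) = (-47.6 − (-29.402))/(-53.689 − (-29.402))
f_A = -18.198 / -24.287 = 0.7493

0.749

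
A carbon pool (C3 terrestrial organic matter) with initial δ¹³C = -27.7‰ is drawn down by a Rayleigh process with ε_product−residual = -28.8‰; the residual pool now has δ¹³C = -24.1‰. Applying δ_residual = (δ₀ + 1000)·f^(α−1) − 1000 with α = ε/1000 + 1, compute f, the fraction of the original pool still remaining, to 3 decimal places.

0.880

α − 1 = ε/1000 = -0.0288
(δ_res + 1000)/(δ₀ + 1000) = (-24.1 + 1000)/(-27.7 + 1000) = 975.9/972.3 = 1.003703
f = 1.003703^(1/-0.0288) = exp(ln(1.003703)/-0.0288) = exp(0.00370/-0.0288)
f = exp(-0.1283) = 0.8796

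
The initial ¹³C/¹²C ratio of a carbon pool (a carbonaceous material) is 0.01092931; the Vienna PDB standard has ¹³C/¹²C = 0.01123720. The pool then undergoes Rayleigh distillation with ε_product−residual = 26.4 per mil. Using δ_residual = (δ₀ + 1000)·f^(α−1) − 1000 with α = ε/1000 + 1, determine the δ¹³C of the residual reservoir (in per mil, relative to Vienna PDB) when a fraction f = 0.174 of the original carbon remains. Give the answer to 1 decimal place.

δ₀ = (0.01092931/0.01123720 − 1)×1000 = (0.972601 − 1)×1000 = -27.399 per mil
α − 1 = ε/1000 = 0.0264
f^(α−1) = 0.174^(0.0264) = 0.954884
δ_res = (-27.399 + 1000) × 0.954884 − 1000 = 928.721 − 1000 = -71.28 per mil

-71.3 per mil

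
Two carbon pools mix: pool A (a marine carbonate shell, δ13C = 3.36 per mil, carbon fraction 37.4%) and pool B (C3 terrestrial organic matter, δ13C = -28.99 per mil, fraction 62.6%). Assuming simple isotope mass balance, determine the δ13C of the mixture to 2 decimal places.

δ_mix = f_A·δ_A + f_B·δ_B
δ_mix = 0.374 × (3.36) + 0.626 × (-28.99)
δ_mix = 1.257 + -18.148 = -16.891 per mil

-16.89 per mil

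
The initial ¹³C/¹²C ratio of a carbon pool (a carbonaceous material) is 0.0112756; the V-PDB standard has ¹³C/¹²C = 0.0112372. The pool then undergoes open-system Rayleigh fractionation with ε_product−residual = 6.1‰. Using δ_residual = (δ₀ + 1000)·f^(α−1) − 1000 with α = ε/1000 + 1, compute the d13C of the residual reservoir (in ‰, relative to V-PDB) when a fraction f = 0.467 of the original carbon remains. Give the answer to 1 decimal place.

-1.2‰

δ₀ = (0.0112756/0.0112372 − 1)×1000 = (1.003417 − 1)×1000 = 3.417‰
α − 1 = ε/1000 = 0.0061
f^(α−1) = 0.467^(0.0061) = 0.995366
δ_res = (3.417 + 1000) × 0.995366 − 1000 = 998.767 − 1000 = -1.23‰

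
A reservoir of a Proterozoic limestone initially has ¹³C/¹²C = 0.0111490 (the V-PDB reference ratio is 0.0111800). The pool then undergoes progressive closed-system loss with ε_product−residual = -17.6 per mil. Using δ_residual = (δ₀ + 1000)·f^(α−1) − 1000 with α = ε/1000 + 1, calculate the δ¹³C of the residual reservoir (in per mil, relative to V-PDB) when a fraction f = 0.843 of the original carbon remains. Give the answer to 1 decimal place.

δ₀ = (0.0111490/0.0111800 − 1)×1000 = (0.997227 − 1)×1000 = -2.773 per mil
α − 1 = ε/1000 = -0.0176
f^(α−1) = 0.843^(-0.0176) = 1.003010
δ_res = (-2.773 + 1000) × 1.003010 − 1000 = 1000.229 − 1000 = 0.23 per mil

0.2 per mil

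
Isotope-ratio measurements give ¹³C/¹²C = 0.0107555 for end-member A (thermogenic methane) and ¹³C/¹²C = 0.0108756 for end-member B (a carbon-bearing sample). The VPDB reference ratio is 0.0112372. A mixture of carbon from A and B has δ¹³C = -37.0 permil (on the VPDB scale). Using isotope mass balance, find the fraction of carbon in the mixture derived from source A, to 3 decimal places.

δ_A = (0.0107555/0.0112372 − 1)×1000 = (0.957133 − 1)×1000 = -42.867 permil
δ_B = (0.0108756/0.0112372 − 1)×1000 = (0.967821 − 1)×1000 = -32.179 permil
f_A = (δ_mix − δ_B)/(δ_A − δ_B) = (-37.0 − (-32.179))/(-42.867 − (-32.179))
f_A = -4.821 / -10.688 = 0.4511

0.451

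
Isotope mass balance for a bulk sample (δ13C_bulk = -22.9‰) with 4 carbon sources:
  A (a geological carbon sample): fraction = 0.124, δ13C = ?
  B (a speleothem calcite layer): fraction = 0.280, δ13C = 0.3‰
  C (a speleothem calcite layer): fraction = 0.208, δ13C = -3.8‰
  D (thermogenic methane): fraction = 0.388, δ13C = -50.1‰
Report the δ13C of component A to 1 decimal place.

-22.2‰

Isotope mass balance: δ_bulk = Σ fᵢ·δᵢ.
-22.9 = 0.124×δ_A + 0.280×(0.3) + 0.208×(-3.8) + 0.388×(-50.1)
0.124·δ_A = -22.9 − (-20.145) = -2.755
δ_A = -2.755 / 0.124 = -22.22‰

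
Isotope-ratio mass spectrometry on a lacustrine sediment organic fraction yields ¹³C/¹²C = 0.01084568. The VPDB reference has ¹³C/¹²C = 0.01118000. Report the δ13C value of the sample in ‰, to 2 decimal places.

δ13C = (R_sample / R_standard − 1) × 1000
R_sample / R_standard = 0.01084568 / 0.01118000 = 0.970097
δ13C = (0.970097 − 1) × 1000 = -29.903‰

-29.90‰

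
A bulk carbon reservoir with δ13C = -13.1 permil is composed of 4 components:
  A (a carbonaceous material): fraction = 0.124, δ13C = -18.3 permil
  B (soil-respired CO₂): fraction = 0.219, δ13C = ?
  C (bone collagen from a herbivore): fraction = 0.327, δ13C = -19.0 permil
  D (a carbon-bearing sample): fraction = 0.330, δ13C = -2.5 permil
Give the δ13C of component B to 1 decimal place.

Isotope mass balance: δ_bulk = Σ fᵢ·δᵢ.
-13.1 = 0.124×(-18.3) + 0.219×δ_B + 0.327×(-19.0) + 0.330×(-2.5)
0.219·δ_B = -13.1 − (-9.307) = -3.793
δ_B = -3.793 / 0.219 = -17.32 permil

-17.3 permil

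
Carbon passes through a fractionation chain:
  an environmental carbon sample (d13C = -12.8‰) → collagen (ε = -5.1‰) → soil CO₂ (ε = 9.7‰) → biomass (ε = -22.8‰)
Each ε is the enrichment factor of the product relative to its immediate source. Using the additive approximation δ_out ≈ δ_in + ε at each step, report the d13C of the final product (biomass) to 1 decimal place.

-31.0‰

step 1: δ ≈ -12.8 + (-5.1) = -17.9‰
step 2: δ ≈ -17.9 + (9.7) = -8.2‰
step 3: δ ≈ -8.2 + (-22.8) = -31.0‰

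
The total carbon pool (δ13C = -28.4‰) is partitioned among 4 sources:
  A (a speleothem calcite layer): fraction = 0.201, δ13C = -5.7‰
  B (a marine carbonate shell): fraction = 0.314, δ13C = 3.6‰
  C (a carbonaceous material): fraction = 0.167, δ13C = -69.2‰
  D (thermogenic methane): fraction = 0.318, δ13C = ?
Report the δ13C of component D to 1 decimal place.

-52.9‰

Isotope mass balance: δ_bulk = Σ fᵢ·δᵢ.
-28.4 = 0.201×(-5.7) + 0.314×(3.6) + 0.167×(-69.2) + 0.318×δ_D
0.318·δ_D = -28.4 − (-11.572) = -16.828
δ_D = -16.828 / 0.318 = -52.92‰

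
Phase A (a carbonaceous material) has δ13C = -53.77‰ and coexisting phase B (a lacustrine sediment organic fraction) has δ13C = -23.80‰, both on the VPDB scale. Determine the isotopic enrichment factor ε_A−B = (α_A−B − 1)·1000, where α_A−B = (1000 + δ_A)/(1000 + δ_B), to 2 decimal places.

α_A−B = (1000 + -53.77) / (1000 + -23.80) = 946.23 / 976.20 = 0.969299
ε_A−B = (0.969299 − 1) × 1000 = -30.701‰
(The approximation ε ≈ δ_A − δ_B would give -29.97‰.)

-30.70‰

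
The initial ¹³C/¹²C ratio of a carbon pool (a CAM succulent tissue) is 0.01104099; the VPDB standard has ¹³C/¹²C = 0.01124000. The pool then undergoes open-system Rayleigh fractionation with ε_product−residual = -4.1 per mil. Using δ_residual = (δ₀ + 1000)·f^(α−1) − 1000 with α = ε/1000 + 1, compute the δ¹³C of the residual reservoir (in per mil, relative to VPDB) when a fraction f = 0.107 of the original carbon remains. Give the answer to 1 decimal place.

δ₀ = (0.01104099/0.01124000 − 1)×1000 = (0.982294 − 1)×1000 = -17.706 per mil
α − 1 = ε/1000 = -0.0041
f^(α−1) = 0.107^(-0.0041) = 1.009205
δ_res = (-17.706 + 1000) × 1.009205 − 1000 = 991.337 − 1000 = -8.66 per mil

-8.7 per mil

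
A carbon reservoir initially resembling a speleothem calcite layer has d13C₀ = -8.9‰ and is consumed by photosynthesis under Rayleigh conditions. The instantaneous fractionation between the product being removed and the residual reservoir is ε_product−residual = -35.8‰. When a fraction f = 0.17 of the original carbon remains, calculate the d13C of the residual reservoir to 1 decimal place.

Rayleigh residual: δ_res = (δ₀ + 1000)·f^(α−1) − 1000
α = ε/1000 + 1 = 0.96420, so α − 1 = -0.03580
f^(α−1) = 0.17^(-0.03580) = 1.065491
δ_res = (-8.9 + 1000) × 1.065491 − 1000 = 1056.008 − 1000 = 56.01‰

56.0‰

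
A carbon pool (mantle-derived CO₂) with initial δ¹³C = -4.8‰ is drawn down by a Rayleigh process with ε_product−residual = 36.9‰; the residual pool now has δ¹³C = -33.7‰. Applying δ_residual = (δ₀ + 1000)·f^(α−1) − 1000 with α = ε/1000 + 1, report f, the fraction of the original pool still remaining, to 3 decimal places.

α − 1 = ε/1000 = 0.0369
(δ_res + 1000)/(δ₀ + 1000) = (-33.7 + 1000)/(-4.8 + 1000) = 966.3/995.2 = 0.970961
f = 0.970961^(1/0.0369) = exp(ln(0.970961)/0.0369) = exp(-0.02947/0.0369)
f = exp(-0.7986) = 0.4499

0.450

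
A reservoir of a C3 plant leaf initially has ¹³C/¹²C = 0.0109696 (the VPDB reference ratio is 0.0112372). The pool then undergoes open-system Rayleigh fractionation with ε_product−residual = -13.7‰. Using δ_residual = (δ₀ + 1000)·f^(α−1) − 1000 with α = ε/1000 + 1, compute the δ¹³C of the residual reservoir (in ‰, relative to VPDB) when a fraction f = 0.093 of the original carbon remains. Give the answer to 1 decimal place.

δ₀ = (0.0109696/0.0112372 − 1)×1000 = (0.976186 − 1)×1000 = -23.814‰
α − 1 = ε/1000 = -0.0137
f^(α−1) = 0.093^(-0.0137) = 1.033075
δ_res = (-23.814 + 1000) × 1.033075 − 1000 = 1008.473 − 1000 = 8.47‰

8.5‰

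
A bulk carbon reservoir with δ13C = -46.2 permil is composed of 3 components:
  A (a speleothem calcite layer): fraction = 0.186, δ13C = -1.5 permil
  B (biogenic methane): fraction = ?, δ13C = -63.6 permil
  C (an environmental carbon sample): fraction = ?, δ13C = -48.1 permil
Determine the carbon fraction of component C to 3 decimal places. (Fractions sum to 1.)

Let f_C and f_B be the unknown fractions; fractions sum to 1 so f_C + f_B = 0.814.
Mass balance: Σ fᵢ·δᵢ = δ_bulk ⇒ f_C·(-48.1) + f_B·(-63.6) = -46.2 − (-0.279) = -45.921
Substitute f_B = 0.814 − f_C:
f_C·(-48.1 − -63.6) = -45.921 − 0.814×(-63.6) = 5.849
f_C = 5.849 / 15.5 = 0.3774

0.377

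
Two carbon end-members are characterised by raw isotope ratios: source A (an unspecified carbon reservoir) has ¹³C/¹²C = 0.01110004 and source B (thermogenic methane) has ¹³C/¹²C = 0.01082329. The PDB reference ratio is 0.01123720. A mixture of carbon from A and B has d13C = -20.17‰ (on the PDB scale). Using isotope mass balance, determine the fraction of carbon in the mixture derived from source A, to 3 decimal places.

0.677

δ_A = (0.01110004/0.01123720 − 1)×1000 = (0.987794 − 1)×1000 = -12.206‰
δ_B = (0.01082329/0.01123720 − 1)×1000 = (0.963166 − 1)×1000 = -36.834‰
f_A = (δ_mix − δ_B)/(δ_A − δ_B) = (-20.17 − (-36.834))/(-12.206 − (-36.834))
f_A = 16.664 / 24.628 = 0.6766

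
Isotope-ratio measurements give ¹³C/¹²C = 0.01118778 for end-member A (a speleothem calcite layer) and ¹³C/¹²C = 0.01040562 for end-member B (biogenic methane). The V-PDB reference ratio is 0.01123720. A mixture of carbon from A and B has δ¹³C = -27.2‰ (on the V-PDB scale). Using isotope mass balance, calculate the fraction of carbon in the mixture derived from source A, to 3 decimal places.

0.672

δ_A = (0.01118778/0.01123720 − 1)×1000 = (0.995602 − 1)×1000 = -4.398‰
δ_B = (0.01040562/0.01123720 − 1)×1000 = (0.925998 − 1)×1000 = -74.002‰
f_A = (δ_mix − δ_B)/(δ_A − δ_B) = (-27.2 − (-74.002))/(-4.398 − (-74.002))
f_A = 46.802 / 69.605 = 0.6724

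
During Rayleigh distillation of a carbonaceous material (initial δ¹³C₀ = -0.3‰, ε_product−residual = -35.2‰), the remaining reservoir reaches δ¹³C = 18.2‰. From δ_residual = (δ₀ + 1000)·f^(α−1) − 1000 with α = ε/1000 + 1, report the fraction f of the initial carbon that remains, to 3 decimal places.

0.594

α − 1 = ε/1000 = -0.0352
(δ_res + 1000)/(δ₀ + 1000) = (18.2 + 1000)/(-0.3 + 1000) = 1018.2/999.7 = 1.018506
f = 1.018506^(1/-0.0352) = exp(ln(1.018506)/-0.0352) = exp(0.01834/-0.0352)
f = exp(-0.5209) = 0.5940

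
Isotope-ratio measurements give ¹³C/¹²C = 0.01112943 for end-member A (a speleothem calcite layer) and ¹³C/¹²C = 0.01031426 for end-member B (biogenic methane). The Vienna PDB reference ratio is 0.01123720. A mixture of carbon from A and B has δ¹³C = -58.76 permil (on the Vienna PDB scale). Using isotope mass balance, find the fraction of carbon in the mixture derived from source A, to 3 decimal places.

δ_A = (0.01112943/0.01123720 − 1)×1000 = (0.990410 − 1)×1000 = -9.590 permil
δ_B = (0.01031426/0.01123720 − 1)×1000 = (0.917867 − 1)×1000 = -82.133 permil
f_A = (δ_mix − δ_B)/(δ_A − δ_B) = (-58.76 − (-82.133))/(-9.590 − (-82.133))
f_A = 23.373 / 72.542 = 0.3222

0.322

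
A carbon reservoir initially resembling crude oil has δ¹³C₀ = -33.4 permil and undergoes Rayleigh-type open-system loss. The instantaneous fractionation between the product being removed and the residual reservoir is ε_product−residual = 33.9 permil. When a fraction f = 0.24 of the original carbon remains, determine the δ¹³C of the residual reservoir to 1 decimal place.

Rayleigh residual: δ_res = (δ₀ + 1000)·f^(α−1) − 1000
α = ε/1000 + 1 = 1.03390, so α − 1 = 0.03390
f^(α−1) = 0.24^(0.03390) = 0.952772
δ_res = (-33.4 + 1000) × 0.952772 − 1000 = 920.950 − 1000 = -79.05 permil

-79.1 permil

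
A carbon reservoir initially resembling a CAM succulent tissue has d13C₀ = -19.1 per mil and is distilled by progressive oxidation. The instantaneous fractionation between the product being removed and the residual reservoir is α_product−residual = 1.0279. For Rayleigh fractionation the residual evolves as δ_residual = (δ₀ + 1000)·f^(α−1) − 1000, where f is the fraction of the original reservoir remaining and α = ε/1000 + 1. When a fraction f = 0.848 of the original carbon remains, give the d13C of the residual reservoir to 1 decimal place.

-23.6 per mil

Rayleigh residual: δ_res = (δ₀ + 1000)·f^(α−1) − 1000
α − 1 = 0.02790
f^(α−1) = 0.848^(0.02790) = 0.995411
δ_res = (-19.1 + 1000) × 0.995411 − 1000 = 976.398 − 1000 = -23.60 per mil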